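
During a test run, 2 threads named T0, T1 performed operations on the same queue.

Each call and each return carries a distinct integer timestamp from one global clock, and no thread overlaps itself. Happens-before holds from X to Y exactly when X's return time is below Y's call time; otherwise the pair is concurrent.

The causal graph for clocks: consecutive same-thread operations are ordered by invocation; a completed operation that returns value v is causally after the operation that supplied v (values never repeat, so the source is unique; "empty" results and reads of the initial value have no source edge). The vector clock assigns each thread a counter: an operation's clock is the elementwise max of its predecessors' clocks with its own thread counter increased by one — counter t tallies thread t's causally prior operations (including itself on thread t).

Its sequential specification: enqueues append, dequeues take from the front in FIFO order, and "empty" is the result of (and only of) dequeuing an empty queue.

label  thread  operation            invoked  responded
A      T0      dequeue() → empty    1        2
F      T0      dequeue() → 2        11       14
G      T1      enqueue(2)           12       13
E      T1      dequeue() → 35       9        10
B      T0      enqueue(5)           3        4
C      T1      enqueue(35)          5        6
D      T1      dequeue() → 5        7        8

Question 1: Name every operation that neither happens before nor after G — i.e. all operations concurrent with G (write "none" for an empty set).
G runs from 12 to 13; window-overlapping ops are concurrent
A [1,2]: before
B [3,4]: before
C [5,6]: before
D [7,8]: before
E [9,10]: before
F [11,14]: concurrent

F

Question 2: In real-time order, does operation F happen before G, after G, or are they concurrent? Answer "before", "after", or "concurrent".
F spans [11,14], G spans [12,13]
the intervals overlap in both directions

concurrent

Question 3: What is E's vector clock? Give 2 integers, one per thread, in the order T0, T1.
C (invocation 5): nothing precedes it; T1's component alone gives (0, 1)
A (invocation 1): nothing precedes it; T0's component alone gives (1, 0)
B (invocation 3): componentwise max over VC(A)=(1, 0), +1 at T0, giving (2, 0)
D (invocation 7): componentwise max over VC(B)=(2, 0), VC(C)=(0, 1), +1 at T1, giving (2, 2)
E (invocation 9): componentwise max over VC(C)=(0, 1), VC(D)=(2, 2), +1 at T1, giving (2, 3)
G (invocation 12): componentwise max over VC(E)=(2, 3), +1 at T1, giving (2, 4)
F (invocation 11): componentwise max over VC(B)=(2, 0), VC(G)=(2, 4), +1 at T0, giving (3, 4)
target: VC(E) = (2, 3)

(2, 3)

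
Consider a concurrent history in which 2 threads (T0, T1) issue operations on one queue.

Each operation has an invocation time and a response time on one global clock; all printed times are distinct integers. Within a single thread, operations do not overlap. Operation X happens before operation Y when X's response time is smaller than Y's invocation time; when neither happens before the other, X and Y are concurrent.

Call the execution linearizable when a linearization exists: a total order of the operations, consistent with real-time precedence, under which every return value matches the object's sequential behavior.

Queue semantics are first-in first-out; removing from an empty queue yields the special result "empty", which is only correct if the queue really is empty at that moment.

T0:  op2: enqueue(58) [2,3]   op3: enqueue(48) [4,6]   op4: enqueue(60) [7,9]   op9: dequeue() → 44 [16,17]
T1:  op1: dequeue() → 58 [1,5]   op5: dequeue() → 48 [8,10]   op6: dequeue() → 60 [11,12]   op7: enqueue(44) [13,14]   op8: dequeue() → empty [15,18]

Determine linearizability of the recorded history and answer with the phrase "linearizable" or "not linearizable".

linearizable

one valid linearization: op2, op1, op3, op4, op5, op6, op7, op9, op8
step 1: op2 enqueue(58) — queue <58>
step 2: op1 dequeue() → 58 — queue <>
step 3: op3 enqueue(48) — queue <48>
step 4: op4 enqueue(60) — queue <48,60>
step 5: op5 dequeue() → 48 — queue <60>
step 6: op6 dequeue() → 60 — queue <>
step 7: op7 enqueue(44) — queue <44>
step 8: op9 dequeue() → 44 — queue <>
step 9: op8 dequeue() → empty — queue <>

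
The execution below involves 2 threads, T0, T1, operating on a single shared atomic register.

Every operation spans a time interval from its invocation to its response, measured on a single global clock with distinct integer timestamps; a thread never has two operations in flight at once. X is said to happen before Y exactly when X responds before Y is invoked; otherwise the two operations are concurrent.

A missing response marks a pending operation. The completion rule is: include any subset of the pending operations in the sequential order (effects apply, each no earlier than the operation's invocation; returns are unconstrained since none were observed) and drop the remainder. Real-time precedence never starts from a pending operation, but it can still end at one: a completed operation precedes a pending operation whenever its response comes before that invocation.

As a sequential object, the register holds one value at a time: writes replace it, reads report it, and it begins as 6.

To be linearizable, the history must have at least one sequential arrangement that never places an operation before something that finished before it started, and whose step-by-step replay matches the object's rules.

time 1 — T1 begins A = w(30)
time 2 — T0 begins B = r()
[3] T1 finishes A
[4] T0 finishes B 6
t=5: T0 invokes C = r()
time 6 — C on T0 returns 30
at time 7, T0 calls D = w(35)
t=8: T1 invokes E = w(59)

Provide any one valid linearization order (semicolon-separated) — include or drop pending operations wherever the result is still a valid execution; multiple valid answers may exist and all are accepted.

B; A; C

1. B r() → 6, leaving value 6
2. A w(30), leaving value 30
3. C r() → 30, leaving value 30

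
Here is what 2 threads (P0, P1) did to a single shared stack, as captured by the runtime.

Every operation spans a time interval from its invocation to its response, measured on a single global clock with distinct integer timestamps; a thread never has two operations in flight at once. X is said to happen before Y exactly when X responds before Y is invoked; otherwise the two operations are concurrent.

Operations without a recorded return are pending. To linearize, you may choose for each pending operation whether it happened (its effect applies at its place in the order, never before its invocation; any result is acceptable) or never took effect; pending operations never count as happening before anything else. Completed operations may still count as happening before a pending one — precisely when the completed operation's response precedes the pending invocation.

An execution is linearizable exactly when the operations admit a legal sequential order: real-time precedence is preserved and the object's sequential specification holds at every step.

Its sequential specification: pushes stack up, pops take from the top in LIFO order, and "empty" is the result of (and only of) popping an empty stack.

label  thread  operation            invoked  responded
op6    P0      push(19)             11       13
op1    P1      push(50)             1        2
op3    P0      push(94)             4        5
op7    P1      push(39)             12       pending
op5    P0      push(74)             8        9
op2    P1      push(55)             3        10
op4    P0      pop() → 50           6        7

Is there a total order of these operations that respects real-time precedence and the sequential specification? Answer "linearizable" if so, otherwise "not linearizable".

events 1..6 are fine; event 7 — the response of op4 at time 7 — makes the prefix non-linearizable
exhaustive check: the 3 completed stack ops admit one real-time order; illegal
no completion choice of the 1 pending operation (op2) rescues it — every subset was tried
one such order, op1, op3, op4 (pending dropped), breaks at step 3 where op4 pop() → 50 is illegal

not linearizable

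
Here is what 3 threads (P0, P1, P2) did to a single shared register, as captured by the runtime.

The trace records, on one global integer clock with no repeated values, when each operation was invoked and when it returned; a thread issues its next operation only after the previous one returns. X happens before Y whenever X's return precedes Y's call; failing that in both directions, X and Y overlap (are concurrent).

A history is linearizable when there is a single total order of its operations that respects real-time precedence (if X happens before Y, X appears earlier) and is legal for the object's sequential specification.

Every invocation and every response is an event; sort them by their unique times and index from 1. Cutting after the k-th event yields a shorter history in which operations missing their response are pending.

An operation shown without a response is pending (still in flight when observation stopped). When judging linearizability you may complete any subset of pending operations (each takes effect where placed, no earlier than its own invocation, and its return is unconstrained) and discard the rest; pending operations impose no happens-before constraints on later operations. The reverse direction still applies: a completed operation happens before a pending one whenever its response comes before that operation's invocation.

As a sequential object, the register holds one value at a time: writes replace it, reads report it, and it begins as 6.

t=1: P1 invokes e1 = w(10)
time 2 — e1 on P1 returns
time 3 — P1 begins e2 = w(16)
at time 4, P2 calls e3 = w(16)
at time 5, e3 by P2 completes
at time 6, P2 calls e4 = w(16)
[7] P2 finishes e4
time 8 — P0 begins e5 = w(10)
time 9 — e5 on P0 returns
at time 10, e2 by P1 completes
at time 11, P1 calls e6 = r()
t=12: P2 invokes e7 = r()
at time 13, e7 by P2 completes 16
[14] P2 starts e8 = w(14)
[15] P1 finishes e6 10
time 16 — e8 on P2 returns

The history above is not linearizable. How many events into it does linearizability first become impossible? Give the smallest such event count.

15

a valid linearization of events 1..14 exists, for instance e1, e3, e4, e5, e2, e6, e7:
1. e1 w(10), leaving value 10
2. e3 w(16), leaving value 16
3. e4 w(16), leaving value 16
4. e5 w(10), leaving value 10
5. e2 w(16), leaving value 16
6. e6 r() (pending, included), leaving value 16
7. e7 r() → 16, leaving value 16
at event 15 (e6's time-15 response) nothing linearizes any more
including or dropping the 1 pending operation (e8) in any combination fails
take e1, e2, e3, e4, e5, e6, e7 (pending dropped): step 7 already fails, because e7 r() → 16 cannot occur there
take e1, e2, e3, e4, e5, e7, e6 (pending dropped): step 6 already fails, because e7 r() → 16 cannot occur there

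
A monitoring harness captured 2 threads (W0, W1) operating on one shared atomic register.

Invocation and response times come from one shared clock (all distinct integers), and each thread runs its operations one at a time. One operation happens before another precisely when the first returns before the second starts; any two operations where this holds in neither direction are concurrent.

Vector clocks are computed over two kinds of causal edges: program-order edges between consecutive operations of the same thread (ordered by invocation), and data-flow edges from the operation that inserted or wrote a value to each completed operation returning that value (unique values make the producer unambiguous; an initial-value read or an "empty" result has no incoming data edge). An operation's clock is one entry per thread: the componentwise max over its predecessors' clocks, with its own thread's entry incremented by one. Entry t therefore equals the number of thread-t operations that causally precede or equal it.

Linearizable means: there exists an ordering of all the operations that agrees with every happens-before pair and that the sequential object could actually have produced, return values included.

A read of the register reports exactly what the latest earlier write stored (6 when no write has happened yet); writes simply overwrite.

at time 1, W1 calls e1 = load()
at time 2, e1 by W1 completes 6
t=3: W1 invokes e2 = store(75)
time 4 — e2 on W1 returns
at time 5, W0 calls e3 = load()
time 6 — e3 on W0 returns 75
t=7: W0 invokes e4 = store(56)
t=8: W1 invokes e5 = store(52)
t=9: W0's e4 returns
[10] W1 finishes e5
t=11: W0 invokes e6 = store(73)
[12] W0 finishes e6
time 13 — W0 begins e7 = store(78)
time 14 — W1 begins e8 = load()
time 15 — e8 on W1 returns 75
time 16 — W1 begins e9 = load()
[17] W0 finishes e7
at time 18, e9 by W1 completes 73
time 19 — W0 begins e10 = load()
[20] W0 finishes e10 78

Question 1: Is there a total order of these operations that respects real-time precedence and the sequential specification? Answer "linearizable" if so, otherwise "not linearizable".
not linearizable

prefix check: 1..14 passes, 1..15 fails once e8's time-15 response joins
the 7 completed operations admit 2 real-time orders; each fails the atomic register replay
no completion choice of the 1 pending operation (e7) rescues it — every subset was tried
sample order e1, e2, e3, e4, e5, e6, e8 (pending dropped) stalls at step 7 — e8 load() → 75 has no legal effect
sample order e1, e2, e3, e5, e4, e6, e8 (pending dropped) stalls at step 7 — e8 load() → 75 has no legal effect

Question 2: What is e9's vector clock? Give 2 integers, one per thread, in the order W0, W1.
Answer: (3, 5)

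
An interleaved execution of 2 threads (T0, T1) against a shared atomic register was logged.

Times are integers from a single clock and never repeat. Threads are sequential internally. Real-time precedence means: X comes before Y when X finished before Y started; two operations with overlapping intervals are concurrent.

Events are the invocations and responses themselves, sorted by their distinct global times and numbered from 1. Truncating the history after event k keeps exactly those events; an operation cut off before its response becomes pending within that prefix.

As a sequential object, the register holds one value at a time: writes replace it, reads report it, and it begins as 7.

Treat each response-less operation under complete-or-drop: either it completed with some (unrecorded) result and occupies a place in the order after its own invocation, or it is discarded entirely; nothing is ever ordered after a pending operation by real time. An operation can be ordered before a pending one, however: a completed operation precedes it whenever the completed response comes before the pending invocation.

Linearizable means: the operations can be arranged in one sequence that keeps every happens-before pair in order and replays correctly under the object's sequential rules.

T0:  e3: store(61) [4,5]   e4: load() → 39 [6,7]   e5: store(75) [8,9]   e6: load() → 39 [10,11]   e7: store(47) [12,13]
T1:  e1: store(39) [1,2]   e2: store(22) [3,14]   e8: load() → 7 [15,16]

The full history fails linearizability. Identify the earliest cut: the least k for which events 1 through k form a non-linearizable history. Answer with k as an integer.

7

one valid order for events 1..6 is e1, e2, e3:
after step 1 (e1 store(39)): value 39
after step 2 (e2 store(22) (pending, included)): value 22
after step 3 (e3 store(61)): value 61
at event 7 (e4's time-7 response) nothing linearizes any more
no escape via the 1 pending operation (e2): every completion choice fails
one such order, e1, e3, e4 (pending dropped), breaks at step 3 where e4 load() → 39 is illegal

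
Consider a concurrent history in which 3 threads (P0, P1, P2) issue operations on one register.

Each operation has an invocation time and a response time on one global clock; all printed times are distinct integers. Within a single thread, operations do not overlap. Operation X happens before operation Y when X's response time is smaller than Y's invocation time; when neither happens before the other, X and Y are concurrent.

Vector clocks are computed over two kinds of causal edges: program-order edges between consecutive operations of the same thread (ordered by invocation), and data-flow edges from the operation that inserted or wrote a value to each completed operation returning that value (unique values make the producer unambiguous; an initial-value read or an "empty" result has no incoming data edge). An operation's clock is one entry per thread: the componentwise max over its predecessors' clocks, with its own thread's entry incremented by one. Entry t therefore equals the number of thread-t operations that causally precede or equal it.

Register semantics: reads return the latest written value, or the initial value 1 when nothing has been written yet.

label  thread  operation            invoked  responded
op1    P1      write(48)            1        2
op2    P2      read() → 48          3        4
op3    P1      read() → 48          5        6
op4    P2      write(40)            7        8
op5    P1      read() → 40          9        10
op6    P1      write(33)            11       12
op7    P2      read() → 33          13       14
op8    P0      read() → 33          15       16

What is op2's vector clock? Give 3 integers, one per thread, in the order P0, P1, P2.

(0, 1, 1)

root op op1, invoked 1: fresh clock plus P1's own tick → (0, 1, 0)
merge at op2 (invoked 3): VC(op1)=(0, 1, 0), own-thread bump on P2 → (0, 1, 1)
merge at op3 (invoked 5): VC(op1)=(0, 1, 0), own-thread bump on P1 → (0, 2, 0)
merge at op4 (invoked 7): VC(op2)=(0, 1, 1), own-thread bump on P2 → (0, 1, 2)
merge at op5 (invoked 9): VC(op3)=(0, 2, 0), VC(op4)=(0, 1, 2), own-thread bump on P1 → (0, 3, 2)
merge at op6 (invoked 11): VC(op5)=(0, 3, 2), own-thread bump on P1 → (0, 4, 2)
merge at op7 (invoked 13): VC(op4)=(0, 1, 2), VC(op6)=(0, 4, 2), own-thread bump on P2 → (0, 4, 3)
merge at op8 (invoked 15): VC(op6)=(0, 4, 2), own-thread bump on P0 → (1, 4, 2)
target: VC(op2) = (0, 1, 1)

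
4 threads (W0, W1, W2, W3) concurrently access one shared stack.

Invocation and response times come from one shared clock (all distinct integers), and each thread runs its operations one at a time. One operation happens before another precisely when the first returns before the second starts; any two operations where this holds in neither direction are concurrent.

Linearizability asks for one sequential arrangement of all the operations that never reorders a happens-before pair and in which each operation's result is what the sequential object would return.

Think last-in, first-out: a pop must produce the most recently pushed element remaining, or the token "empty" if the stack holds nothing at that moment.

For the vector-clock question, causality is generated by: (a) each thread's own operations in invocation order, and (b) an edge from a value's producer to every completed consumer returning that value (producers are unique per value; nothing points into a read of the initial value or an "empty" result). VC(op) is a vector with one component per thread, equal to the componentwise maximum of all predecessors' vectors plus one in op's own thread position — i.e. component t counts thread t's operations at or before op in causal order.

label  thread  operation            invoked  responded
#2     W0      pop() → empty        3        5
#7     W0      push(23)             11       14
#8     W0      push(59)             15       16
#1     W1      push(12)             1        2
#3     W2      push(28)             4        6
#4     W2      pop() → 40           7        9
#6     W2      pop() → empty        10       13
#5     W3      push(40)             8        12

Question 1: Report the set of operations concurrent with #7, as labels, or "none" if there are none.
Answer: #5, #6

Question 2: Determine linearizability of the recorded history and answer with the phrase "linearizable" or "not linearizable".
not linearizable

through event 4 a valid linearization exists; event 5 (#2 responding at time 5) ends that
one real-time candidate order over the 2 completed operations — the stack replay rejects it
no escape via the 1 pending operation (#3): every completion choice fails
sample order #1, #2 (pending dropped) stalls at step 2 — #2 pop() → empty has no legal effect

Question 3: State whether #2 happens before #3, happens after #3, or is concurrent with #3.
Answer: concurrent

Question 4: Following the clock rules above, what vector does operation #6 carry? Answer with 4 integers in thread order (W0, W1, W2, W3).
Answer: (0, 0, 3, 1)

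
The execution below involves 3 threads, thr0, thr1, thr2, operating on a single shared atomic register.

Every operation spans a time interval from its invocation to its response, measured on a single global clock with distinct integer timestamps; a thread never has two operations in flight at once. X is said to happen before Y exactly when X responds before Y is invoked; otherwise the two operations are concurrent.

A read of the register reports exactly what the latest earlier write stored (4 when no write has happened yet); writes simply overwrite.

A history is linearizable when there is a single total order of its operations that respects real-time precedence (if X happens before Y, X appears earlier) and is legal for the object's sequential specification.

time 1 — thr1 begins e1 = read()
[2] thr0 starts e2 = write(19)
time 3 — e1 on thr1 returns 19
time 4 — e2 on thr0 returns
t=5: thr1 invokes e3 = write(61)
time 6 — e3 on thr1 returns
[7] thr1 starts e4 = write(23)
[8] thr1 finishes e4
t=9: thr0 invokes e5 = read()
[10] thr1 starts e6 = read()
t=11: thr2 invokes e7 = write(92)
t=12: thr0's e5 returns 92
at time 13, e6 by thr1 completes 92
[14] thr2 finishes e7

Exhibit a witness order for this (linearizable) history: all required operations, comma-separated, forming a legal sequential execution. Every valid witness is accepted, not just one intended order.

e2, e1, e3, e4, e7, e5, e6

1. e2 write(19), leaving value 19
2. e1 read() → 19, leaving value 19
3. e3 write(61), leaving value 61
4. e4 write(23), leaving value 23
5. e7 write(92), leaving value 92
6. e5 read() → 92, leaving value 92
7. e6 read() → 92, leaving value 92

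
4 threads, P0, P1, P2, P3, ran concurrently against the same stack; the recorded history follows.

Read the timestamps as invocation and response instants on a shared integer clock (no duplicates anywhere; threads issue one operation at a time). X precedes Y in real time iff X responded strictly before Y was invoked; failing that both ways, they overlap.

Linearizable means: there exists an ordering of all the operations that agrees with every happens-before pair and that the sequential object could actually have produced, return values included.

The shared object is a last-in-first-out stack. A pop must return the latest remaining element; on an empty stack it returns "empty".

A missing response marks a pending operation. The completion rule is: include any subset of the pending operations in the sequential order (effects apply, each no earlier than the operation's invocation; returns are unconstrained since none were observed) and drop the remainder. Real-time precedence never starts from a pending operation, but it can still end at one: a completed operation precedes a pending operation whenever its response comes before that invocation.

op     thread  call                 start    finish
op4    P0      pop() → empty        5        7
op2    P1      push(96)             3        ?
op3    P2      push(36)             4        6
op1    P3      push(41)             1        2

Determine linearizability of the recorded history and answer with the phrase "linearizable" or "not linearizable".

not linearizable

prefix check: 1..6 passes, 1..7 fails once op4's time-7 response joins
the 3 completed operations admit 2 real-time orders; each fails the stack replay
no escape via the 1 pending operation (op2): every completion choice fails
take op1, op3, op4 (pending dropped): step 3 already fails, because op4 pop() → empty cannot occur there
take op1, op4, op3 (pending dropped): step 2 already fails, because op4 pop() → empty cannot occur there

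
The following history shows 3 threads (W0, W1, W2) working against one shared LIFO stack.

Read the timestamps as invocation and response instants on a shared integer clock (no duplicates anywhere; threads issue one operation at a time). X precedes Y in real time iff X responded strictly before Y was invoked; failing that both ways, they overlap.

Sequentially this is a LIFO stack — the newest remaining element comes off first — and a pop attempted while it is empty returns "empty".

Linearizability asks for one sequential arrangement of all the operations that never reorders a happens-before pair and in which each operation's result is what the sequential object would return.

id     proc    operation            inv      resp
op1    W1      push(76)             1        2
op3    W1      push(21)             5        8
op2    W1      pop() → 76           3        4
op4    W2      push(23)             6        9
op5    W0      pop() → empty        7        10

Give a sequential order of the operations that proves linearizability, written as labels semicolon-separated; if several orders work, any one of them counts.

op1; op2; op5; op3; op4

after step 1 (op1 push(76)): stack <76>
after step 2 (op2 pop() → 76): stack <>
after step 3 (op5 pop() → empty): stack <>
after step 4 (op3 push(21)): stack <21>
after step 5 (op4 push(23)): stack <21,23>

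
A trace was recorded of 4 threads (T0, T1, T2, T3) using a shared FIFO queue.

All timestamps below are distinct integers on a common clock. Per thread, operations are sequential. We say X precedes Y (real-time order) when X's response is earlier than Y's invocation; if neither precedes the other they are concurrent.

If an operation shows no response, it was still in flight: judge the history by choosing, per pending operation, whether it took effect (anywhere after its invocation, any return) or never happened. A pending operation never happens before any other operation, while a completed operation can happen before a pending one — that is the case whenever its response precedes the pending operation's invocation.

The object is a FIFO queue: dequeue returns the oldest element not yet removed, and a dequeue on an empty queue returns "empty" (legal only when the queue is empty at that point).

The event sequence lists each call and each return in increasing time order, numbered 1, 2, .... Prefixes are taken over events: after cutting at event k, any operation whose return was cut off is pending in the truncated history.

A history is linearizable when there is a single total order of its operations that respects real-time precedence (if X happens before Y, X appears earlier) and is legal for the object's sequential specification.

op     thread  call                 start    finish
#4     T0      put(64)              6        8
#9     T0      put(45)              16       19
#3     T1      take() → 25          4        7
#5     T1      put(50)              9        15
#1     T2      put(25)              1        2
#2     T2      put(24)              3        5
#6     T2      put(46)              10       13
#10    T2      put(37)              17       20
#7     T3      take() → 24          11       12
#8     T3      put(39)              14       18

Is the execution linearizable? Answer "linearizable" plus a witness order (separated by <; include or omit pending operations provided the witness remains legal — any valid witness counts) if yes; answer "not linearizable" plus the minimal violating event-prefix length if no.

linearizable — witness: #1 < #2 < #3 < #4 < #5 < #6 < #7 < #8 < #9 < #10

after step 1 (#1 put(25)): queue <25>
after step 2 (#2 put(24)): queue <25,24>
after step 3 (#3 take() → 25): queue <24>
after step 4 (#4 put(64)): queue <24,64>
after step 5 (#5 put(50)): queue <24,64,50>
after step 6 (#6 put(46)): queue <24,64,50,46>
after step 7 (#7 take() → 24): queue <64,50,46>
after step 8 (#8 put(39)): queue <64,50,46,39>
after step 9 (#9 put(45)): queue <64,50,46,39,45>
after step 10 (#10 put(37)): queue <64,50,46,39,45,37>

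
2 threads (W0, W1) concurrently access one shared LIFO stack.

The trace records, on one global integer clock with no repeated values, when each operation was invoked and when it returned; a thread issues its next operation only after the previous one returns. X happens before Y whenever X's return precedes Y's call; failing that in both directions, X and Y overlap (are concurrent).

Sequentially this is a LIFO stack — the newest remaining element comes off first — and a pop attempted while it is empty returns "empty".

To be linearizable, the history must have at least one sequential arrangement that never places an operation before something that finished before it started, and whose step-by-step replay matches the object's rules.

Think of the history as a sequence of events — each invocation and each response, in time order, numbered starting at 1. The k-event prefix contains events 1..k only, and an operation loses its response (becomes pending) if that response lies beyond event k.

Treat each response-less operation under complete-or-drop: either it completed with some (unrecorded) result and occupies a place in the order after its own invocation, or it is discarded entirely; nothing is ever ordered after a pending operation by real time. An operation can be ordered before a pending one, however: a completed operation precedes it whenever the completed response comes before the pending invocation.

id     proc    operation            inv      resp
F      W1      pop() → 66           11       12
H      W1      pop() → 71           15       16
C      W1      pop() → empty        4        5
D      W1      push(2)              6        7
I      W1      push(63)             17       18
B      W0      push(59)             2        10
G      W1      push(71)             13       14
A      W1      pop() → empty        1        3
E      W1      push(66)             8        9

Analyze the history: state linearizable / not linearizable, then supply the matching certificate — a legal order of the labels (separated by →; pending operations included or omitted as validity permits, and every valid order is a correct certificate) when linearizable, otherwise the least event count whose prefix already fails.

linearizable — witness: A → C → B → D → E → F → G → H → I

step 1: A pop() → empty — stack <>
step 2: C pop() → empty — stack <>
step 3: B push(59) — stack <59>
step 4: D push(2) — stack <59,2>
step 5: E push(66) — stack <59,2,66>
step 6: F pop() → 66 — stack <59,2>
step 7: G push(71) — stack <59,2,71>
step 8: H pop() → 71 — stack <59,2>
step 9: I push(63) — stack <59,2,63>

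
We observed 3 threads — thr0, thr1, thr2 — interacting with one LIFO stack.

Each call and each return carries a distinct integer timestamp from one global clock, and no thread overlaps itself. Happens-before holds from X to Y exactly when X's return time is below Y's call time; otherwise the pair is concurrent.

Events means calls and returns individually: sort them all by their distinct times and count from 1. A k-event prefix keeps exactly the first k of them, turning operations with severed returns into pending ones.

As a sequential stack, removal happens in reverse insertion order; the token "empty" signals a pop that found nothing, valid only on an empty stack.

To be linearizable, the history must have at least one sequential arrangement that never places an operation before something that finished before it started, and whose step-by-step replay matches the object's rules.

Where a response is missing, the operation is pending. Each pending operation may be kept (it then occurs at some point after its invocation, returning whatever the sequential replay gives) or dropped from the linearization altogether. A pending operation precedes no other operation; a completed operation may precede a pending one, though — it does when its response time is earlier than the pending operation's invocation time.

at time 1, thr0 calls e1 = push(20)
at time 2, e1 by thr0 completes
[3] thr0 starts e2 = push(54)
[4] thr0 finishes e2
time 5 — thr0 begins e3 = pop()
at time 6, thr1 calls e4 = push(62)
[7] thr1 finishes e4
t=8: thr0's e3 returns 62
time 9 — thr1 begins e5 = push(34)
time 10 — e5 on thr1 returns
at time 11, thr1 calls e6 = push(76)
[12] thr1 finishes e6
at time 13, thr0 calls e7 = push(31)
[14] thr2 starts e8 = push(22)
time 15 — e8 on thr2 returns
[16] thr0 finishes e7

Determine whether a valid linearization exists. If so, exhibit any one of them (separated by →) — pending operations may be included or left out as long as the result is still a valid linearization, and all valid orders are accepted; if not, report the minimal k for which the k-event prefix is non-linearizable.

step 1: e1 push(20) — stack <20>
step 2: e2 push(54) — stack <20,54>
step 3: e4 push(62) — stack <20,54,62>
step 4: e3 pop() → 62 — stack <20,54>
step 5: e5 push(34) — stack <20,54,34>
step 6: e6 push(76) — stack <20,54,34,76>
step 7: e7 push(31) — stack <20,54,34,76,31>
step 8: e8 push(22) — stack <20,54,34,76,31,22>

linearizable — witness: e1 → e2 → e4 → e3 → e5 → e6 → e7 → e8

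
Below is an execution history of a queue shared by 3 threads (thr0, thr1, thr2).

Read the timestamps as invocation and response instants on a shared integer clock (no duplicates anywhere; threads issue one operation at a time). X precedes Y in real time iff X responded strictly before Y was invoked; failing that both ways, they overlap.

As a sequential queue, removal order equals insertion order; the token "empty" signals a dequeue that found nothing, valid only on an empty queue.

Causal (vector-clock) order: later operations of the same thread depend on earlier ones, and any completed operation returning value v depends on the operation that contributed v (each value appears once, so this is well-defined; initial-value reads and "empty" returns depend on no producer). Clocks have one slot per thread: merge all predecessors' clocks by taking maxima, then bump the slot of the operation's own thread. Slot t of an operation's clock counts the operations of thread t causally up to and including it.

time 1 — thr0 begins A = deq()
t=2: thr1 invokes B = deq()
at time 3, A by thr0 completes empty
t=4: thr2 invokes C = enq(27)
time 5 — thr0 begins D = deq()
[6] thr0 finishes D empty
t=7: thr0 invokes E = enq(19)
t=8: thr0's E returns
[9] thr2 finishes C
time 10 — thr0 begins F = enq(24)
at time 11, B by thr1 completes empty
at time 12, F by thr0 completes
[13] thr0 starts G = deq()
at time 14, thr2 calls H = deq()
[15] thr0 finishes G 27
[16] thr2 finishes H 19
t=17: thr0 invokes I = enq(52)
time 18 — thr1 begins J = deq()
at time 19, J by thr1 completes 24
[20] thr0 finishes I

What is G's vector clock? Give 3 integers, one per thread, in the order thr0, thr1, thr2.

(5, 0, 1)

root op C, invoked 4: fresh clock plus thr2's own tick → (0, 0, 1)
root op B, invoked 2: fresh clock plus thr1's own tick → (0, 1, 0)
root op A, invoked 1: fresh clock plus thr0's own tick → (1, 0, 0)
from VC(A)=(1, 0, 0), D (invoked 5) maxes components and bumps thr0 → (2, 0, 0)
from VC(D)=(2, 0, 0), E (invoked 7) maxes components and bumps thr0 → (3, 0, 0)
from VC(E)=(3, 0, 0), F (invoked 10) maxes components and bumps thr0 → (4, 0, 0)
from VC(C)=(0, 0, 1), VC(E)=(3, 0, 0), H (invoked 14) maxes components and bumps thr2 → (3, 0, 2)
from VC(B)=(0, 1, 0), VC(F)=(4, 0, 0), J (invoked 18) maxes components and bumps thr1 → (4, 2, 0)
from VC(C)=(0, 0, 1), VC(F)=(4, 0, 0), G (invoked 13) maxes components and bumps thr0 → (5, 0, 1)
from VC(G)=(5, 0, 1), I (invoked 17) maxes components and bumps thr0 → (6, 0, 1)
target: VC(G) = (5, 0, 1)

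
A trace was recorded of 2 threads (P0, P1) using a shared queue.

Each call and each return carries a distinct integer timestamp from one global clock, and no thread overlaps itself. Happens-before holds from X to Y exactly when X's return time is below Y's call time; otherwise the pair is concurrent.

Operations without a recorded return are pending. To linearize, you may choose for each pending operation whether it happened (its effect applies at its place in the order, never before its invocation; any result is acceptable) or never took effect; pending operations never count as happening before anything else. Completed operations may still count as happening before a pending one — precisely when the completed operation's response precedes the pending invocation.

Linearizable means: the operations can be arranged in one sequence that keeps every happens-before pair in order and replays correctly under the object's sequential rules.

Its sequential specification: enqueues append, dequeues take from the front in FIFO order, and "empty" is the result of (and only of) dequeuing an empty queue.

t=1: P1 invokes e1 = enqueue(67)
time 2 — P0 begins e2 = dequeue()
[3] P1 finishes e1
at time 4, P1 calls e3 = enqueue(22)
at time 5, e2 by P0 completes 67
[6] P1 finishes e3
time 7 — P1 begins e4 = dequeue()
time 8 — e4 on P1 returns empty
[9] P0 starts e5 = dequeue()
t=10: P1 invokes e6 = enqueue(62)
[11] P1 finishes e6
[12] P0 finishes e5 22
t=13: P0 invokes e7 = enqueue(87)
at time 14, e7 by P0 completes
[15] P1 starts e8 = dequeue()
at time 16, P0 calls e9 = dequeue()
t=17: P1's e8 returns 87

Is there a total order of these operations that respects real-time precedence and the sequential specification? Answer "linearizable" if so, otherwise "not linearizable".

through event 7 a valid linearization exists; event 8 (e4 responding at time 8) ends that
all 3 real-time-respecting orders fail — 4 completed queue operations, no legal replay
for example e1, e2, e3, e4 fails at step 4: e4 dequeue() → empty is not legal there
for example e1, e3, e2, e4 fails at step 4: e4 dequeue() → empty is not legal there

not linearizable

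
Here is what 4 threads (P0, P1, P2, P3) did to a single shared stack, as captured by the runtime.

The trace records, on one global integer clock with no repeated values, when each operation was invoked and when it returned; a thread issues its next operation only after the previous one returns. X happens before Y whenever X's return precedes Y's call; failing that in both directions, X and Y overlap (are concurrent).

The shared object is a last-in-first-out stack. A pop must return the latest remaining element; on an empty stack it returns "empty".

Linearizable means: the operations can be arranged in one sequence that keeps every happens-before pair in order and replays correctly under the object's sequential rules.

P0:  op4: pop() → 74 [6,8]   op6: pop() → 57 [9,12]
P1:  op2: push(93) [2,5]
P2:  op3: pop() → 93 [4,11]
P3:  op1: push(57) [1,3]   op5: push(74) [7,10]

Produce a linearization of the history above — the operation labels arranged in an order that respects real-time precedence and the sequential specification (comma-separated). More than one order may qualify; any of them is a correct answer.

op1, op2, op3, op5, op4, op6

after step 1 (op1 push(57)): stack <57>
after step 2 (op2 push(93)): stack <57,93>
after step 3 (op3 pop() → 93): stack <57>
after step 4 (op5 push(74)): stack <57,74>
after step 5 (op4 pop() → 74): stack <57>
after step 6 (op6 pop() → 57): stack <>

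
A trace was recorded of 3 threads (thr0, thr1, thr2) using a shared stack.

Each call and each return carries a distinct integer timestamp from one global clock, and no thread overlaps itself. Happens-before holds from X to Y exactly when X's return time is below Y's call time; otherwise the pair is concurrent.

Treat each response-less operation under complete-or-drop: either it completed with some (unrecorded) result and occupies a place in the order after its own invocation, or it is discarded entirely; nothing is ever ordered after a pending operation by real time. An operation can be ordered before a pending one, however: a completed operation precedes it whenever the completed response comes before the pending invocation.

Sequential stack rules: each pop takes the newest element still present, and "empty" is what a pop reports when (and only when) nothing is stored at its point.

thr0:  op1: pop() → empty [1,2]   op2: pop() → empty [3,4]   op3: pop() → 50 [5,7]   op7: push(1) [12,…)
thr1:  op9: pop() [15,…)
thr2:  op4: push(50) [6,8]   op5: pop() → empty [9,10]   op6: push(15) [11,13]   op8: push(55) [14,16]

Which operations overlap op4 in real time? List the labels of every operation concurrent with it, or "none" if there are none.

op4 runs from 6 to 8; window-overlapping ops are concurrent
op1 [1,2]: before
op2 [3,4]: before
op3 [5,7]: concurrent
op5 [9,10]: after
op6 [11,13]: after
op7 [12,…): after
op8 [14,16]: after
op9 [15,…): after

op3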